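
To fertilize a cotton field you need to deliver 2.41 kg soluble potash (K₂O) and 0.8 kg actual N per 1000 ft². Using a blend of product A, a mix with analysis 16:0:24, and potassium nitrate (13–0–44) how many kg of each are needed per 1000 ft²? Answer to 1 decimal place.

Let a = kg of product A, b = kg of potassium nitrate (per 1000 ft²).
K₂O: 0.24·a + 0.44·b = 2.41
N: 0.16·a + 0.13·b = 0.8
From row1: a = (2.41 − 0.44·b) / 0.24.
Into row2: 0.16·(2.41 − 0.44·b)/0.24 + 0.13·b = 0.8 → b = 4.93878, a = 0.987245.

1.0 kg product A, 4.9 kg potassium nitrate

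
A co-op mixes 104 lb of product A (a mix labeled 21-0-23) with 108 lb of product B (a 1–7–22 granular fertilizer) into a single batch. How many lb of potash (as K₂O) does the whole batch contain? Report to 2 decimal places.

K₂O mass = 23%×104 + 22%×108 = 47.68 lb.

47.68 lb K₂O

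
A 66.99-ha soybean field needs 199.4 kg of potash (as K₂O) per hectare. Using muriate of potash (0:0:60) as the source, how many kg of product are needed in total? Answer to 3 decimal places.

Product per hectare = 199.4 / 60% = 332.333 kg.
Total product = 332.333 × 66.99 = 22263.01 kg.

22263.010 kg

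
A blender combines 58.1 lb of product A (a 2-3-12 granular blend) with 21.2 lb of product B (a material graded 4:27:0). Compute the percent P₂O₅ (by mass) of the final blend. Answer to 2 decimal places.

9.42% P₂O₅

Total mass = 58.1 + 21.2 = 79.3 lb.
P₂O₅ mass = 3%×58.1 + 27%×21.2 = 7.467 lb.
% P₂O₅ = 7.467 / 79.3 = 9.41614%.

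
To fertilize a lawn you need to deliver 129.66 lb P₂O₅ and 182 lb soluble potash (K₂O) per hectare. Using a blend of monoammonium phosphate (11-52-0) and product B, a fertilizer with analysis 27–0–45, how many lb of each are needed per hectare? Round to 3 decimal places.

Let a = lb of monoammonium phosphate, b = lb of product B (per hectare).
P₂O₅: 0.52·a + 0·b = 129.66
K₂O: 0·a + 0.45·b = 182
Solving simultaneously: a = 249.3462, b = 404.4444.

249.346 lb monoammonium phosphate, 404.444 lb product B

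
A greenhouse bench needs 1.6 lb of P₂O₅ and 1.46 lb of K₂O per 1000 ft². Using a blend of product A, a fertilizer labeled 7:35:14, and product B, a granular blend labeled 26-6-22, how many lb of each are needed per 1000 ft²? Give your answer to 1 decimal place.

With a, b = lb per 1000 ft² of product A and product B:
P₂O₅: 0.35·a + 0.06·b = 1.6
K₂O: 0.14·a + 0.22·b = 1.46
Solving simultaneously: a = 3.85423, b = 4.18367.

3.9 lb product A, 4.2 lb product B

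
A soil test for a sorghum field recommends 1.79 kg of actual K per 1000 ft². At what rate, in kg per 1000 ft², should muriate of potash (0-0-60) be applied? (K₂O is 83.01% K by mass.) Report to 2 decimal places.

3.59 kg of product per thousand sq ft

As K₂O: 1.79 / 0.8301 = 2.15637 kg per 1000 ft².
Product per 1000 ft² = 2.15637 / 60% = 3.59394 kg.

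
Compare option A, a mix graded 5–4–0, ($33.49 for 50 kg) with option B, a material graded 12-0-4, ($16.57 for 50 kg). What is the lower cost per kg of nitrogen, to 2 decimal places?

$2.76 per kg N (option B)

option A: N per bag = 50 × 5% = 2.5 kg; cost = 33.49 / 2.5 = $13.3960/kg N.
option B: N per bag = 50 × 12% = 6 kg; cost = 16.57 / 6 = $2.7617/kg N.
option B is cheaper.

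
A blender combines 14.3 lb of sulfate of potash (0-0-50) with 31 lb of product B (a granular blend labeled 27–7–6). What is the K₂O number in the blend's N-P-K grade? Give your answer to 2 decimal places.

19.89% K₂O

Total mass = 14.3 + 31 = 45.3 lb.
K₂O mass = 50%×14.3 + 6%×31 = 9.01 lb.
% K₂O = 9.01 / 45.3 = 19.8896%.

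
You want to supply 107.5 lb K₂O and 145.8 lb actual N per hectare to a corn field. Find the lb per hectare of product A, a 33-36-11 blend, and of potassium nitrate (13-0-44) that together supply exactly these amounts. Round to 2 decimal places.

383.32 lb product A, 148.49 lb potassium nitrate

Per-hectare balance (a = product A, b = potassium nitrate):
K₂O: 0.11·a + 0.44·b = 107.5
N: 0.33·a + 0.13·b = 145.8
Eliminate a: (row1) − 0.11/0.33·(row2) → 0.396667·b = 58.9, so b = 148.487.
Back-substitute: a = (107.5 − 0.44·148.487) / 0.11 = 383.323.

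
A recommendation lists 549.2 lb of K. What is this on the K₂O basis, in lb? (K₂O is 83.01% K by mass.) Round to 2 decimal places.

661.61 lb K₂O

K₂O = 549.2 / 0.8301 = 661.607 lb.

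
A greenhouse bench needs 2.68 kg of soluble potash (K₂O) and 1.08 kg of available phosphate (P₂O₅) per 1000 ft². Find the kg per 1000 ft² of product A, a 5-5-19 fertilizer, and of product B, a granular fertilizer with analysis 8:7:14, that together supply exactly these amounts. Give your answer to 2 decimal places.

Per-1000 ft² balance (a = product A, b = product B):
K₂O: 0.19·a + 0.14·b = 2.68
P₂O₅: 0.05·a + 0.07·b = 1.08
From row1: a = (2.68 − 0.14·b) / 0.19.
Into row2: 0.05·(2.68 − 0.14·b)/0.19 + 0.07·b = 1.08 → b = 11.3016, a = 5.77778.

5.78 kg product A, 11.30 kg product B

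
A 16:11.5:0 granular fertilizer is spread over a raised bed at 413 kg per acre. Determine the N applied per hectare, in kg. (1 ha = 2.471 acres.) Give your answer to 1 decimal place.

163.3 kg N per hectare

nitrogen per acre = 413 × 16% = 66.08 kg.
Convert to per hectare: 66.08 × 2.471 = 163.284 kg.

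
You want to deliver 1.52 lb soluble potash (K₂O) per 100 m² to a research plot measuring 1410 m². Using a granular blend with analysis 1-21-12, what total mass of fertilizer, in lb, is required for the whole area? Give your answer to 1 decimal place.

Product per 100 m² = 1.52 / 12% = 12.6667 lb.
Total product = 12.6667 × 1410 / 100 = 178.6 lb.

178.6 lb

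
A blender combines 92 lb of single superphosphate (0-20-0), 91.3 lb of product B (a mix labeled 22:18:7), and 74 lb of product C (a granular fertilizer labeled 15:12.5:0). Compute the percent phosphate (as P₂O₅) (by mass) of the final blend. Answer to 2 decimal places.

Total mass = 92 + 91.3 + 74 = 257.3 lb.
P₂O₅ mass = 20%×92 + 18%×91.3 + 12.5%×74 = 44.084 lb.
% P₂O₅ = 44.084 / 257.3 = 17.1333%.

17.13% P₂O₅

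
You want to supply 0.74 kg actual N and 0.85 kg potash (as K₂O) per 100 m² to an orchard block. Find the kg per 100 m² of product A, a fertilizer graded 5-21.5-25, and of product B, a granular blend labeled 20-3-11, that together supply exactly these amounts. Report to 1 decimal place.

2.0 kg product A, 3.2 kg product B

Per-100 m² balance (a = product A, b = product B):
N: 0.05·a + 0.2·b = 0.74
K₂O: 0.25·a + 0.11·b = 0.85
Solving simultaneously: a = 1.99101, b = 3.20225.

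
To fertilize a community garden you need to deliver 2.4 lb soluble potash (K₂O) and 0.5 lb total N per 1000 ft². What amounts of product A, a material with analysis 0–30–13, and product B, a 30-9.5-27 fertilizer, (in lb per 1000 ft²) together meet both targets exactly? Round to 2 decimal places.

Let a = lb of product A, b = lb of product B (per 1000 ft²).
K₂O: 0.13·a + 0.27·b = 2.4
N: 0·a + 0.3·b = 0.5
Solving simultaneously: a = 15, b = 1.66667.

15.00 lb product A, 1.67 lb product B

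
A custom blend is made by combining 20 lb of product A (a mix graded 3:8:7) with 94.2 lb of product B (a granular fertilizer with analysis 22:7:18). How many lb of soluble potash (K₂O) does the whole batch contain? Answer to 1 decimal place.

K₂O mass = 7%×20 + 18%×94.2 = 18.356 lb.

18.4 lb K₂O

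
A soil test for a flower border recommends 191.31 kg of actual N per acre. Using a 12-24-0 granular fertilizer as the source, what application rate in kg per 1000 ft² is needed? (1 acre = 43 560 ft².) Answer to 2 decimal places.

Product per acre = 191.31 / 12% = 1594.25 kg.
Convert to per 1000 ft²: 1594.25 × 0.0229568 = 36.5989 kg.

36.60 kg of product per thousand sq ft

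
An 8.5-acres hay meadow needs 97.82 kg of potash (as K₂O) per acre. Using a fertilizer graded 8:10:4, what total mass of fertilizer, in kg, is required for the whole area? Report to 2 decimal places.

20786.75 kg

Product per acre = 97.82 / 4% = 2445.5 kg.
Total product = 2445.5 × 8.5 = 20786.75 kg.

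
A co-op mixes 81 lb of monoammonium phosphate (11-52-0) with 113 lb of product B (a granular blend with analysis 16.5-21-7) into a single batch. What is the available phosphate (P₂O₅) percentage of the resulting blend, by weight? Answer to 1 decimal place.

Total mass = 81 + 113 = 194 lb.
P₂O₅ mass = 52%×81 + 21%×113 = 65.85 lb.
% P₂O₅ = 65.85 / 194 = 33.9433%.

33.9% P₂O₅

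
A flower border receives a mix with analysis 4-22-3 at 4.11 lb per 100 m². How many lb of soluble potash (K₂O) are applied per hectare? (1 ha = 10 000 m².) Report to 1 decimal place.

K₂O per 100 m² = 4.11 × 3% = 0.1233 lb.
Convert to per hectare: 0.1233 × 100 = 12.33 lb.

12.3 lb K₂O per hectare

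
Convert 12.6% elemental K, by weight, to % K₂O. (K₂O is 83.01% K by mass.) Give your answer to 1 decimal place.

%K₂O = 12.6 / 0.8301 = 15.1789%.

15.2% K₂O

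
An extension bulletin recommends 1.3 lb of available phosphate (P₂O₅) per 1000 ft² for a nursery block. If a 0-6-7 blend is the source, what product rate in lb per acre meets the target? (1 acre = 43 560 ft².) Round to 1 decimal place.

Product per 1000 ft² = 1.3 / 6% = 21.6667 lb.
Convert to per acre: 21.6667 × 43.56 = 943.8 lb.

943.8 lb of product per acre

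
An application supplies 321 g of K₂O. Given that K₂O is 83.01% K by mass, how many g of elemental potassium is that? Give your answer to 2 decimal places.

K = 321 × 0.8301 = 266.462 g.

266.46 g K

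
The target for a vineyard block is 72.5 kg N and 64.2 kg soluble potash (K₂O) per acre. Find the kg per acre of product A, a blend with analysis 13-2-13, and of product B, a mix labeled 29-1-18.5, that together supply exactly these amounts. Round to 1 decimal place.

With a, b = kg per acre of product A and product B:
N: 0.13·a + 0.29·b = 72.5
K₂O: 0.13·a + 0.185·b = 64.2
From row1: a = (72.5 − 0.29·b) / 0.13.
Into row2: 0.13·(72.5 − 0.29·b)/0.13 + 0.185·b = 64.2 → b = 79.0476, a = 381.355.

381.4 kg product A, 79.0 kg product B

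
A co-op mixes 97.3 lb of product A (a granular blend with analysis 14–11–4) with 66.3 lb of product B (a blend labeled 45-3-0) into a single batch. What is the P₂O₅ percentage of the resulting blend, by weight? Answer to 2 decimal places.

Total mass = 97.3 + 66.3 = 163.6 lb.
P₂O₅ mass = 11%×97.3 + 3%×66.3 = 12.692 lb.
% P₂O₅ = 12.692 / 163.6 = 7.75795%.

7.76% P₂O₅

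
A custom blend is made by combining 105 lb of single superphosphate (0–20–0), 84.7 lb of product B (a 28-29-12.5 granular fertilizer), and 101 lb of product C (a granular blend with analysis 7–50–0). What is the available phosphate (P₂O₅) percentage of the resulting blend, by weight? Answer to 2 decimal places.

33.05% P₂O₅

Total mass = 105 + 84.7 + 101 = 290.7 lb.
P₂O₅ mass = 20%×105 + 29%×84.7 + 50%×101 = 96.063 lb.
% P₂O₅ = 96.063 / 290.7 = 33.0454%.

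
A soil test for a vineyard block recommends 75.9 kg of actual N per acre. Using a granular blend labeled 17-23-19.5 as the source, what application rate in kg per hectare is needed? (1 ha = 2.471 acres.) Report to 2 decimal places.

1103.23 kg of product per hectare

Product per acre = 75.9 / 17% = 446.471 kg.
Convert to per hectare: 446.471 × 2.471 = 1103.229 kg.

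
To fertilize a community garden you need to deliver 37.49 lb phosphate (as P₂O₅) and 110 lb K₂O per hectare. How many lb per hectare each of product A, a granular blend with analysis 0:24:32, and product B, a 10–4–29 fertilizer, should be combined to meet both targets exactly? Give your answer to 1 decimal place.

113.9 lb product A, 253.6 lb product B

Per-hectare balance (a = product A, b = product B):
P₂O₅: 0.24·a + 0.04·b = 37.49
K₂O: 0.32·a + 0.29·b = 110
Eliminate a: (row1) − 0.24/0.32·(row2) → -0.1775·b = -45.01, so b = 253.577.
Back-substitute: a = (37.49 − 0.04·253.577) / 0.24 = 113.945.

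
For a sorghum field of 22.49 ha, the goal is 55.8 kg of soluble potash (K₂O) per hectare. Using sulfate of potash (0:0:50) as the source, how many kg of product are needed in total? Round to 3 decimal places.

Product per hectare = 55.8 / 50% = 111.6 kg.
Total product = 111.6 × 22.49 = 2509.884 kg.

2509.884 kg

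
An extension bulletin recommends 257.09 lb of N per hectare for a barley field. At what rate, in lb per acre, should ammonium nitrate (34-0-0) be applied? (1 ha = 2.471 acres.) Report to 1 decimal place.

Product per hectare = 257.09 / 34% = 756.147 lb.
Convert to per acre: 756.147 × 0.404694 = 306.009 lb.

306.0 lb of product per acre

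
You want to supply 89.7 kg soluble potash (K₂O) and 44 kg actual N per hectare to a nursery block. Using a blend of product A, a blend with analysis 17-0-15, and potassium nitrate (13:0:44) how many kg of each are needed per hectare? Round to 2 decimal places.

139.22 kg product A, 156.40 kg potassium nitrate

With a, b = kg per hectare of product A and potassium nitrate:
K₂O: 0.15·a + 0.44·b = 89.7
N: 0.17·a + 0.13·b = 44
From row1: a = (89.7 − 0.44·b) / 0.15.
Into row2: 0.17·(89.7 − 0.44·b)/0.15 + 0.13·b = 44 → b = 156.401, a = 139.222.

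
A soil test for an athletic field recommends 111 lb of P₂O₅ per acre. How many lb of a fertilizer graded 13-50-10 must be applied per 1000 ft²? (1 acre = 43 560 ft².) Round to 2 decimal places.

5.10 lb of product per thousand sq ft

Product per acre = 111 / 50% = 222 lb.
Convert to per 1000 ft²: 222 × 0.0229568 = 5.09642 lb.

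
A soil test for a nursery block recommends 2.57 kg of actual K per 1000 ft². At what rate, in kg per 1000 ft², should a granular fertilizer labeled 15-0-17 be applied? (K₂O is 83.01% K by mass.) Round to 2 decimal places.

As K₂O: 2.57 / 0.8301 = 3.09601 kg per 1000 ft².
Product per 1000 ft² = 3.09601 / 17% = 18.2118 kg.

18.21 kg of product per thousand sq ft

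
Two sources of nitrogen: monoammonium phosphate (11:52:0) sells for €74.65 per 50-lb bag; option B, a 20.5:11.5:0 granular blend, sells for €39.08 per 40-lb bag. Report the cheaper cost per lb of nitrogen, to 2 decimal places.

€4.77 per lb N (option B)

monoammonium phosphate: N per bag = 50 × 11% = 5.5 lb; cost = 74.65 / 5.5 = €13.5727/lb N.
option B: N per bag = 40 × 20.5% = 8.2 lb; cost = 39.08 / 8.2 = €4.7659/lb N.
option B is cheaper.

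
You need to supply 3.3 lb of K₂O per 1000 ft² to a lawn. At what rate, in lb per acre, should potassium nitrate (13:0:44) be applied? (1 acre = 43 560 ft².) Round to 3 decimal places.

Product per 1000 ft² = 3.3 / 44% = 7.5 lb.
Convert to per acre: 7.5 × 43.56 = 326.7 lb.

326.700 lb of product per acre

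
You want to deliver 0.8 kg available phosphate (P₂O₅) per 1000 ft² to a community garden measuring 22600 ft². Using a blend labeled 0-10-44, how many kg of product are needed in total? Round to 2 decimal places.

180.80 kg

Product per 1000 ft² = 0.8 / 10% = 8 kg.
Total product = 8 × 22600 / 1000 = 180.8 kg.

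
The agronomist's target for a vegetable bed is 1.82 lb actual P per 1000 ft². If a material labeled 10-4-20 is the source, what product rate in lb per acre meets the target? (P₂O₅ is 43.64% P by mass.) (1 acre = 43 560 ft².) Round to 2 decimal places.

As P₂O₅: 1.82 / 0.4364 = 4.17049 lb per 1000 ft².
Product per 1000 ft² = 4.17049 / 4% = 104.262 lb.
Convert to per acre: 104.262 × 43.56 = 4541.659 lb.

4541.66 lb of product per acre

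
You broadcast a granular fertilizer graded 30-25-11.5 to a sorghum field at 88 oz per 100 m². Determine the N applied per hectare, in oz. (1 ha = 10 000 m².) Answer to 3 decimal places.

2640.000 oz N per hectare

nitrogen per 100 m² = 88 × 30% = 26.4 oz.
Convert to per hectare: 26.4 × 100 = 2640 oz.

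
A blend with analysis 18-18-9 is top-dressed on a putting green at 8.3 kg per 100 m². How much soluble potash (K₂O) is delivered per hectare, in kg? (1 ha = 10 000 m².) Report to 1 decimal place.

K₂O per 100 m² = 8.3 × 9% = 0.747 kg.
Convert to per hectare: 0.747 × 100 = 74.7 kg.

74.7 kg K₂O per hectare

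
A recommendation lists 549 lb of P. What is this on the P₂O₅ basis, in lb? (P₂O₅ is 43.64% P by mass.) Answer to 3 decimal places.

1258.020 lb P₂O₅

P₂O₅ = 549 / 0.4364 = 1258.0202 lb.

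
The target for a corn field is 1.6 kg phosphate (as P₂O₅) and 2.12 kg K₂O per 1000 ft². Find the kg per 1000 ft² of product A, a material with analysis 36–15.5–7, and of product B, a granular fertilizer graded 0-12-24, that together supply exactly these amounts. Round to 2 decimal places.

Per-1000 ft² balance (a = product A, b = product B):
P₂O₅: 0.155·a + 0.12·b = 1.6
K₂O: 0.07·a + 0.24·b = 2.12
Eliminate b: (row1) − 0.12/0.24·(row2) → 0.12·a = 0.54, so a = 4.5.
Then b = (2.12 − 0.07·4.5) / 0.24 = 7.52083.

4.50 kg product A, 7.52 kg product B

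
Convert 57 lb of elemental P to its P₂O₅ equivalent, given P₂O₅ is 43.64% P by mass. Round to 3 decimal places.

130.614 lb P₂O₅

P₂O₅ = 57 / 0.4364 = 130.6141 lb.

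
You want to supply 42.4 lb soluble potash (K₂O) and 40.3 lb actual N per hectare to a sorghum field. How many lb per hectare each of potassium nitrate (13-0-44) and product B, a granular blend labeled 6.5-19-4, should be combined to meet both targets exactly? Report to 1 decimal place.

48.9 lb potassium nitrate, 522.2 lb product B

With a, b = lb per hectare of potassium nitrate and product B:
K₂O: 0.44·a + 0.04·b = 42.4
N: 0.13·a + 0.065·b = 40.3
Eliminate b: (row1) − 0.04/0.065·(row2) → 0.36·a = 17.6, so a = 48.8889.
Then b = (40.3 − 0.13·48.8889) / 0.065 = 522.222.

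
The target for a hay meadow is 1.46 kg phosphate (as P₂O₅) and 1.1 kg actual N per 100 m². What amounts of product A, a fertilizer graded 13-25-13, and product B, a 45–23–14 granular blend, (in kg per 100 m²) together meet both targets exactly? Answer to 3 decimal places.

4.891 kg product A, 1.031 kg product B

With a, b = kg per 100 m² of product A and product B:
P₂O₅: 0.25·a + 0.23·b = 1.46
N: 0.13·a + 0.45·b = 1.1
Eliminate b: (row1) − 0.23/0.45·(row2) → 0.183556·a = 0.897778, so a = 4.89104.
Then b = (1.1 − 0.13·4.89104) / 0.45 = 1.03148.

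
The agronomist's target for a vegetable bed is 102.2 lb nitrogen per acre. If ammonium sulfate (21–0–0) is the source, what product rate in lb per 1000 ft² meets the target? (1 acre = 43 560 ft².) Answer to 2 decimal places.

11.17 lb of product per thousand sq ft

Product per acre = 102.2 / 21% = 486.667 lb.
Convert to per 1000 ft²: 486.667 × 0.0229568 = 11.1723 lb.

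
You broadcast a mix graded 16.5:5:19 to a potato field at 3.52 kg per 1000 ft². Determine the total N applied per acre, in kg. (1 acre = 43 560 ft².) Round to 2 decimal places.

25.30 kg N per acre

nitrogen per 1000 ft² = 3.52 × 16.5% = 0.5808 kg.
Convert to per acre: 0.5808 × 43.56 = 25.2996 kg.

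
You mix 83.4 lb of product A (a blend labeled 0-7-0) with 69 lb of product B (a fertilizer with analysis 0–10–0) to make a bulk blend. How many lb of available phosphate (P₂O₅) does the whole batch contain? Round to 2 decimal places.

12.74 lb P₂O₅

P₂O₅ mass = 7%×83.4 + 10%×69 = 12.738 lb.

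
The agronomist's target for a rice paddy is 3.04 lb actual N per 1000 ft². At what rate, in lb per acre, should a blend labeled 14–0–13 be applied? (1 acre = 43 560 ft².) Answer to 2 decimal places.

945.87 lb of product per acre

Product per 1000 ft² = 3.04 / 14% = 21.7143 lb.
Convert to per acre: 21.7143 × 43.56 = 945.874 lb.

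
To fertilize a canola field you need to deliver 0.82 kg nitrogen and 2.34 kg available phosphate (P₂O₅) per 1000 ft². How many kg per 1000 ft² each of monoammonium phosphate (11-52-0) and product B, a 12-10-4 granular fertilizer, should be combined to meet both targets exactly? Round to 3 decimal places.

With a, b = kg per 1000 ft² of monoammonium phosphate and product B:
N: 0.11·a + 0.12·b = 0.82
P₂O₅: 0.52·a + 0.1·b = 2.34
Solving simultaneously: a = 3.8677, b = 3.28794.

3.868 kg monoammonium phosphate, 3.288 kg product B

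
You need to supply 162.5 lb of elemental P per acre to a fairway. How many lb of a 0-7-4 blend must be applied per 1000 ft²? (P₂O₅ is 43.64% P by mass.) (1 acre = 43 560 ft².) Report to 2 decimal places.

As P₂O₅: 162.5 / 0.4364 = 372.365 lb per acre.
Product per acre = 372.365 / 7% = 5319.5 lb.
Convert to per 1000 ft²: 5319.5 × 0.0229568 = 122.119 lb.

122.12 lb of product per thousand sq ft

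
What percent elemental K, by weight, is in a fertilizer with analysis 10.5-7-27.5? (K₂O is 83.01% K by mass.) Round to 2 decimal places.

22.83% K

%K = 27.5 × 0.8301 = 22.8277%.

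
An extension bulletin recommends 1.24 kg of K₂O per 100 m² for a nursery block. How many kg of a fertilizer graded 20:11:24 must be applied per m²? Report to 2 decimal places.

0.05 kg of product per sq m

Product per 100 m² = 1.24 / 24% = 5.16667 kg.
Convert to per m²: 5.16667 × 0.01 = 0.0516667 kg.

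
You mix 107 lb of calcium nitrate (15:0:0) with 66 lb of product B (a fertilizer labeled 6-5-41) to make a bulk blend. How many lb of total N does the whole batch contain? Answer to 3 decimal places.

N mass = 15%×107 + 6%×66 = 20.01 lb.

20.010 lb N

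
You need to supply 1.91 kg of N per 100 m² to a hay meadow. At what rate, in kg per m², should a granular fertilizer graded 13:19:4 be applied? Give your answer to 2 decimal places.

Product per 100 m² = 1.91 / 13% = 14.6923 kg.
Convert to per m²: 14.6923 × 0.01 = 0.146923 kg.

0.15 kg of product per sq m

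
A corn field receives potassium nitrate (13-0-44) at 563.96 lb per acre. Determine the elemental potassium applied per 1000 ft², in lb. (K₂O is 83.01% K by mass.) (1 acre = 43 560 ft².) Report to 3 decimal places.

K₂O per acre = 563.96 × 44% = 248.142 lb.
Elemental K = 248.142 × 0.8301 = 205.983 lb per acre.
Convert to per 1000 ft²: 205.983 × 0.0229568 = 4.72872 lb.

4.729 lb K per thousand sq ft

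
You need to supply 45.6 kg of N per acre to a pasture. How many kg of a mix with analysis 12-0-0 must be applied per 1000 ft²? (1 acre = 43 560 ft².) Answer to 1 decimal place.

8.7 kg of product per thousand sq ft

Product per acre = 45.6 / 12% = 380 kg.
Convert to per 1000 ft²: 380 × 0.0229568 = 8.7236 kg.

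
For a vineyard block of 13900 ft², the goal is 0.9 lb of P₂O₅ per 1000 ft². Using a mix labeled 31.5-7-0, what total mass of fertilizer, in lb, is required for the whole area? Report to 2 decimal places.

178.71 lb

Product per 1000 ft² = 0.9 / 7% = 12.8571 lb.
Total product = 12.8571 × 13900 / 1000 = 178.714 lb.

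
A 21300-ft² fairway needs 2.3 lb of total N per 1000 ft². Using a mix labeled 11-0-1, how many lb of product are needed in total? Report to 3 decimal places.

445.364 lb

Product per 1000 ft² = 2.3 / 11% = 20.9091 lb.
Total product = 20.9091 × 21300 / 1000 = 445.3636 lb.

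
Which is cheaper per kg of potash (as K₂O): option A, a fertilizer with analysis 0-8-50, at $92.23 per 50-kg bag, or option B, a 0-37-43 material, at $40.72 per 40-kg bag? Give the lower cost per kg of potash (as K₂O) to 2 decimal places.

option A: K₂O per bag = 50 × 50% = 25 kg; cost = 92.23 / 25 = $3.6892/kg K₂O.
option B: K₂O per bag = 40 × 43% = 17.2 kg; cost = 40.72 / 17.2 = $2.3674/kg K₂O.
option B is cheaper.

$2.37 per kg K₂O (option B)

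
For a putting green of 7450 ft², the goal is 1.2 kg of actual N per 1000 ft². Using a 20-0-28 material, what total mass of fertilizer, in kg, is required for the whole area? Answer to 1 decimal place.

Product per 1000 ft² = 1.2 / 20% = 6 kg.
Total product = 6 × 7450 / 1000 = 44.7 kg.

44.7 kg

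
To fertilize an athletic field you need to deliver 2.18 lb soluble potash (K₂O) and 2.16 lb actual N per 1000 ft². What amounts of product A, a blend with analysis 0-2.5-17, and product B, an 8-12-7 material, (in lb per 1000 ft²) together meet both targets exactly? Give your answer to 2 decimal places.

1.71 lb product A, 27.00 lb product B

With a, b = lb per 1000 ft² of product A and product B:
K₂O: 0.17·a + 0.07·b = 2.18
N: 0·a + 0.08·b = 2.16
Solving simultaneously: a = 1.70588, b = 27.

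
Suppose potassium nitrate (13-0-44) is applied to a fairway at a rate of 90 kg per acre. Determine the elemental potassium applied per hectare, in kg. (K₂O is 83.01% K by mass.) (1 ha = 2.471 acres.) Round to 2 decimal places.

81.23 kg K per hectare

K₂O per acre = 90 × 44% = 39.6 kg.
Elemental K = 39.6 × 0.8301 = 32.872 kg per acre.
Convert to per hectare: 32.872 × 2.471 = 81.2266 kg.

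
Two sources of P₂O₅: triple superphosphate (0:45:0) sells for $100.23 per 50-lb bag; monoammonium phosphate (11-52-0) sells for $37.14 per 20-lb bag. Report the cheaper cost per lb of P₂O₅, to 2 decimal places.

$3.57 per lb P₂O₅ (monoammonium phosphate)

triple superphosphate: P₂O₅ per bag = 50 × 45% = 22.5 lb; cost = 100.23 / 22.5 = $4.4547/lb P₂O₅.
monoammonium phosphate: P₂O₅ per bag = 20 × 52% = 10.4 lb; cost = 37.14 / 10.4 = $3.5712/lb P₂O₅.
monoammonium phosphate is cheaper.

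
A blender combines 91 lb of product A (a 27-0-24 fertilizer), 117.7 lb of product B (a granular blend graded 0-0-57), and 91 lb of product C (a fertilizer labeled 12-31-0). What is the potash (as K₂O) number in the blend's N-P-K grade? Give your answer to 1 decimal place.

29.7% K₂O

Total mass = 91 + 117.7 + 91 = 299.7 lb.
K₂O mass = 24%×91 + 57%×117.7 + 0%×91 = 88.929 lb.
% K₂O = 88.929 / 299.7 = 29.6727%.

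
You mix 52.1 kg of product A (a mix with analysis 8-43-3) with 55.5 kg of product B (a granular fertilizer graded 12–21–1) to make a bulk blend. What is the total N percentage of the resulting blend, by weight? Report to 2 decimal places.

10.06% N

Total mass = 52.1 + 55.5 = 107.6 kg.
N mass = 8%×52.1 + 12%×55.5 = 10.828 kg.
% N = 10.828 / 107.6 = 10.0632%.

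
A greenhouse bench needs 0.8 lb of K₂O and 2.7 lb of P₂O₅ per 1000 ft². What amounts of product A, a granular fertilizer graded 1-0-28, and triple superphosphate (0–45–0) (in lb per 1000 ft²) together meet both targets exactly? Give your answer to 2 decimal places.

2.86 lb product A, 6.00 lb triple superphosphate

With a, b = lb per 1000 ft² of product A and triple superphosphate:
K₂O: 0.28·a + 0·b = 0.8
P₂O₅: 0·a + 0.45·b = 2.7
Solving simultaneously: a = 2.85714, b = 6.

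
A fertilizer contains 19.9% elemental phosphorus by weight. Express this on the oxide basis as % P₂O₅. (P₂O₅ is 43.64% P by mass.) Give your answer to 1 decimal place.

45.6% P₂O₅

%P₂O₅ = 19.9 / 0.4364 = 45.6004%.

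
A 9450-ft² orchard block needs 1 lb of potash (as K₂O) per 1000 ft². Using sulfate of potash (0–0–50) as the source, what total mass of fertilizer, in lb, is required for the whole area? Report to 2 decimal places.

18.90 lb

Product per 1000 ft² = 1 / 50% = 2 lb.
Total product = 2 × 9450 / 1000 = 18.9 lb.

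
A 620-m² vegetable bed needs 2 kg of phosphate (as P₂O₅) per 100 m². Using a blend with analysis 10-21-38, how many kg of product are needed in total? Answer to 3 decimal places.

Product per 100 m² = 2 / 21% = 9.52381 kg.
Total product = 9.52381 × 620 / 100 = 59.0476 kg.

59.048 kg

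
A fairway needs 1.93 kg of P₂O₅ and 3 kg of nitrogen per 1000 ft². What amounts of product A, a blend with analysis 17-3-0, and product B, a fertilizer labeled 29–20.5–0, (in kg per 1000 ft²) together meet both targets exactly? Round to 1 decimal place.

Let a = kg of product A, b = kg of product B (per 1000 ft²).
P₂O₅: 0.03·a + 0.205·b = 1.93
N: 0.17·a + 0.29·b = 3
From row1: a = (1.93 − 0.205·b) / 0.03.
Into row2: 0.17·(1.93 − 0.205·b)/0.03 + 0.29·b = 3 → b = 9.10516, a = 2.11472.

2.1 kg product A, 9.1 kg product B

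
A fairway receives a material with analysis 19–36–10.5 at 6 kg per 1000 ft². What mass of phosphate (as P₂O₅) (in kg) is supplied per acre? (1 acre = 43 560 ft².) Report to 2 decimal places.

P₂O₅ per 1000 ft² = 6 × 36% = 2.16 kg.
Convert to per acre: 2.16 × 43.56 = 94.0896 kg.

94.09 kg P₂O₅ per acre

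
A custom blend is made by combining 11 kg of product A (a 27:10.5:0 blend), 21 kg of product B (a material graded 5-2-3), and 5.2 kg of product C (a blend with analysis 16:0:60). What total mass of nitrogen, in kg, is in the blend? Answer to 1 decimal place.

N mass = 27%×11 + 5%×21 + 16%×5.2 = 4.852 kg.

4.9 kg N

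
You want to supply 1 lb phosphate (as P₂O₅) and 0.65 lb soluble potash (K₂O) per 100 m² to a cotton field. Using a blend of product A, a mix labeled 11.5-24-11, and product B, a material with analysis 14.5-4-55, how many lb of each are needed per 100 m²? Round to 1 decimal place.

With a, b = lb per 100 m² of product A and product B:
P₂O₅: 0.24·a + 0.04·b = 1
K₂O: 0.11·a + 0.55·b = 0.65
From row1: a = (1 − 0.04·b) / 0.24.
Into row2: 0.11·(1 − 0.04·b)/0.24 + 0.55·b = 0.65 → b = 0.360502, a = 4.10658.

4.1 lb product A, 0.4 lb product B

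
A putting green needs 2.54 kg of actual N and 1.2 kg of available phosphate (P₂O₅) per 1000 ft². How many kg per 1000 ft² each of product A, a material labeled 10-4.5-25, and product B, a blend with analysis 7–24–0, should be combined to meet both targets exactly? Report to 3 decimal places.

25.209 kg product A, 0.273 kg product B

With a, b = kg per 1000 ft² of product A and product B:
N: 0.1·a + 0.07·b = 2.54
P₂O₅: 0.045·a + 0.24·b = 1.2
Solving simultaneously: a = 25.2086, b = 0.273381.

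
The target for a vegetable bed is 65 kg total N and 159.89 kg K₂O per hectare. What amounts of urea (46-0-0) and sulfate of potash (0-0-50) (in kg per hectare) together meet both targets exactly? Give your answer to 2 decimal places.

Let a = kg of urea, b = kg of sulfate of potash (per hectare).
N: 0.46·a + 0·b = 65
K₂O: 0·a + 0.5·b = 159.89
Solving simultaneously: a = 141.304, b = 319.78.

141.30 kg urea, 319.78 kg sulfate of potash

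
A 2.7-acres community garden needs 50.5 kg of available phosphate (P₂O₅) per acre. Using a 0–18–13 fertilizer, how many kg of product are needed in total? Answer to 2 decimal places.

757.50 kg

Product per acre = 50.5 / 18% = 280.556 kg.
Total product = 280.556 × 2.7 = 757.5 kg.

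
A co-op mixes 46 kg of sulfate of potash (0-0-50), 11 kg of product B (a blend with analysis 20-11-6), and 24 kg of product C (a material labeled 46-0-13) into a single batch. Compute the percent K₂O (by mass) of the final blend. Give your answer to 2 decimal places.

Total mass = 46 + 11 + 24 = 81 kg.
K₂O mass = 50%×46 + 6%×11 + 13%×24 = 26.78 kg.
% K₂O = 26.78 / 81 = 33.0617%.

33.06% K₂O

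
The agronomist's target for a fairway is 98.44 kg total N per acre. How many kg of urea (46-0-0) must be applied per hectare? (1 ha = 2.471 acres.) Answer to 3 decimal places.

528.794 kg of product per hectare

Product per acre = 98.44 / 46% = 214 kg.
Convert to per hectare: 214 × 2.471 = 528.794 kg.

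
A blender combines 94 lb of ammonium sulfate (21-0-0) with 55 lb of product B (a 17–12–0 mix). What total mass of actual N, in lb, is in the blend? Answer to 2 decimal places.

29.09 lb N

N mass = 21%×94 + 17%×55 = 29.09 lb.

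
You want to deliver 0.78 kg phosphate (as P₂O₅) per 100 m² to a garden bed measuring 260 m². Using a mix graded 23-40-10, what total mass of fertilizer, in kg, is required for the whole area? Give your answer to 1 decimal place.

Product per 100 m² = 0.78 / 40% = 1.95 kg.
Total product = 1.95 × 260 / 100 = 5.07 kg.

5.1 kg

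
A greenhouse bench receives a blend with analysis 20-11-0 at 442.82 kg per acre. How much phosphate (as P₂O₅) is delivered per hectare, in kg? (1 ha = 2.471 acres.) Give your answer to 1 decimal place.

P₂O₅ per acre = 442.82 × 11% = 48.7102 kg.
Convert to per hectare: 48.7102 × 2.471 = 120.363 kg.

120.4 kg P₂O₅ per hectare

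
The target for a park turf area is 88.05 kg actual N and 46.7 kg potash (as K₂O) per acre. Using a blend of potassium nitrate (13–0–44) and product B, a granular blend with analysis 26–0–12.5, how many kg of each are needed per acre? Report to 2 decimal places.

11.57 kg potassium nitrate, 332.87 kg product B

With a, b = kg per acre of potassium nitrate and product B:
N: 0.13·a + 0.26·b = 88.05
K₂O: 0.44·a + 0.125·b = 46.7
Eliminate b: (row1) − 0.26/0.125·(row2) → -0.7852·a = -9.086, so a = 11.5716.
Then b = (46.7 − 0.44·11.5716) / 0.125 = 332.868.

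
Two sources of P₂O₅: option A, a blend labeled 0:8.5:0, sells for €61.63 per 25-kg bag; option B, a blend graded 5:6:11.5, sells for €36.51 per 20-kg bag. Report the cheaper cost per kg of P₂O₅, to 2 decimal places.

€29.00 per kg P₂O₅ (option A)

option A: P₂O₅ per bag = 25 × 8.5% = 2.125 kg; cost = 61.63 / 2.125 = €29.0024/kg P₂O₅.
option B: P₂O₅ per bag = 20 × 6% = 1.2 kg; cost = 36.51 / 1.2 = €30.4250/kg P₂O₅.
option A is cheaper.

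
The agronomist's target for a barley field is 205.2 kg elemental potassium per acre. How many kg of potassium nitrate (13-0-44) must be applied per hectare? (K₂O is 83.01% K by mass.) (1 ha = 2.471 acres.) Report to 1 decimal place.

As K₂O: 205.2 / 0.8301 = 247.199 kg per acre.
Product per acre = 247.199 / 44% = 561.816 kg.
Convert to per hectare: 561.816 × 2.471 = 1388.248 kg.

1388.2 kg of product per hectare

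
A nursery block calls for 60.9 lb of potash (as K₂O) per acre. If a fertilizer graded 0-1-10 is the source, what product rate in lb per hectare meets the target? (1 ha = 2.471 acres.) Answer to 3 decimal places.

Product per acre = 60.9 / 10% = 609 lb.
Convert to per hectare: 609 × 2.471 = 1504.839 lb.

1504.839 lb of product per hectare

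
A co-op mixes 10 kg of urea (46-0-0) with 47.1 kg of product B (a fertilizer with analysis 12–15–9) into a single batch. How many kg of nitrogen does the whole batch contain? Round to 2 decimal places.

10.25 kg N

N mass = 46%×10 + 12%×47.1 = 10.252 kg.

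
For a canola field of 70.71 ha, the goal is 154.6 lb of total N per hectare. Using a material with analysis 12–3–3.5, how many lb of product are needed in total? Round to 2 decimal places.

Product per hectare = 154.6 / 12% = 1288.33 lb.
Total product = 1288.33 × 70.71 = 91098.05 lb.

91098.05 lb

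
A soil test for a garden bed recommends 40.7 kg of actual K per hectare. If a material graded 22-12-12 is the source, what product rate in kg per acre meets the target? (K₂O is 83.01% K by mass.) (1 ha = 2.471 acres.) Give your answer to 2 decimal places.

As K₂O: 40.7 / 0.8301 = 49.0302 kg per hectare.
Product per hectare = 49.0302 / 12% = 408.585 kg.
Convert to per acre: 408.585 × 0.404694 = 165.352 kg.

165.35 kg of product per acre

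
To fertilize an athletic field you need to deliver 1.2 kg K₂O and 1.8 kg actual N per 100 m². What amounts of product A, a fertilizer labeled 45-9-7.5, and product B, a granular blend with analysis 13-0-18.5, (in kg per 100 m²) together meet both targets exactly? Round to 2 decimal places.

2.41 kg product A, 5.51 kg product B

Let a = kg of product A, b = kg of product B (per 100 m²).
K₂O: 0.075·a + 0.185·b = 1.2
N: 0.45·a + 0.13·b = 1.8
Solving simultaneously: a = 2.40816, b = 5.5102.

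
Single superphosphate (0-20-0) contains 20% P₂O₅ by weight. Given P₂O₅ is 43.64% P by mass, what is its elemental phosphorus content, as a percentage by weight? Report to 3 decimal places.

8.728% P

%P = 20 × 0.4364 = 8.728%.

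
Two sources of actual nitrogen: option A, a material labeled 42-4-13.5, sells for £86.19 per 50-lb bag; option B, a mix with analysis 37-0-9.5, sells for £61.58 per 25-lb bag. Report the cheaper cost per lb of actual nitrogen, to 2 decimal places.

£4.10 per lb N (option A)

option A: N per bag = 50 × 42% = 21 lb; cost = 86.19 / 21 = £4.1043/lb N.
option B: N per bag = 25 × 37% = 9.25 lb; cost = 61.58 / 9.25 = £6.6573/lb N.
option A is cheaper.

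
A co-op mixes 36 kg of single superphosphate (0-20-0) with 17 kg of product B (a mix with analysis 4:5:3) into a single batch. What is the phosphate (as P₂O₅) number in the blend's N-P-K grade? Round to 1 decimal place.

15.2% P₂O₅

Total mass = 36 + 17 = 53 kg.
P₂O₅ mass = 20%×36 + 5%×17 = 8.05 kg.
% P₂O₅ = 8.05 / 53 = 15.1887%.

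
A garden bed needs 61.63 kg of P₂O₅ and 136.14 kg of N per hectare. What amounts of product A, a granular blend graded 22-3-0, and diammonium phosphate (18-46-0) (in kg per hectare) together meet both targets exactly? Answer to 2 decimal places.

Per-hectare balance (a = product A, b = diammonium phosphate):
P₂O₅: 0.03·a + 0.46·b = 61.63
N: 0.22·a + 0.18·b = 136.14
Solving simultaneously: a = 537.902, b = 98.8977.

537.90 kg product A, 98.90 kg diammonium phosphate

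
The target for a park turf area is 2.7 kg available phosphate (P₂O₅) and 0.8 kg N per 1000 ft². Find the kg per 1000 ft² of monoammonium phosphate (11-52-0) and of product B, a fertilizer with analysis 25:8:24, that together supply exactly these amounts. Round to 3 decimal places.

5.041 kg monoammonium phosphate, 0.982 kg product B

With a, b = kg per 1000 ft² of monoammonium phosphate and product B:
P₂O₅: 0.52·a + 0.08·b = 2.7
N: 0.11·a + 0.25·b = 0.8
From row1: a = (2.7 − 0.08·b) / 0.52.
Into row2: 0.11·(2.7 − 0.08·b)/0.52 + 0.25·b = 0.8 → b = 0.981848, a = 5.04125.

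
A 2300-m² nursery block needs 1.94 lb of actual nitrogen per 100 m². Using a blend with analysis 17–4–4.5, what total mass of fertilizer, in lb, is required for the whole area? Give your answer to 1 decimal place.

262.5 lb

Product per 100 m² = 1.94 / 17% = 11.4118 lb.
Total product = 11.4118 × 2300 / 100 = 262.471 lb.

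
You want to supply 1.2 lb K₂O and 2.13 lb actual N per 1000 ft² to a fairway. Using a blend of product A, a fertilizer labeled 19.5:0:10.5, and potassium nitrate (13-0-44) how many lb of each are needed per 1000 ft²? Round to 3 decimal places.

10.827 lb product A, 0.143 lb potassium nitrate

Per-1000 ft² balance (a = product A, b = potassium nitrate):
K₂O: 0.105·a + 0.44·b = 1.2
N: 0.195·a + 0.13·b = 2.13
Eliminate b: (row1) − 0.44/0.13·(row2) → -0.555·a = -6.00923, so a = 10.8274.
Then b = (2.13 − 0.195·10.8274) / 0.13 = 0.143451.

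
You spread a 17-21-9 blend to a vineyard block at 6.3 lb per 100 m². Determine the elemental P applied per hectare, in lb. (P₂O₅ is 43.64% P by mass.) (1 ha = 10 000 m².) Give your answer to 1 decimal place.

P₂O₅ per 100 m² = 6.3 × 21% = 1.323 lb.
Elemental P = 1.323 × 0.4364 = 0.577357 lb per 100 m².
Convert to per hectare: 0.577357 × 100 = 57.7357 lb.

57.7 lb P per hectare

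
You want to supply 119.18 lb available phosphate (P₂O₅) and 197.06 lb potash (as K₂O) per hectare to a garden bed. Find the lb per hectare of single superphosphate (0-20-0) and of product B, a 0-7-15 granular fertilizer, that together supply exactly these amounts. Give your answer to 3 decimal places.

136.093 lb single superphosphate, 1313.733 lb product B

Let a = lb of single superphosphate, b = lb of product B (per hectare).
P₂O₅: 0.2·a + 0.07·b = 119.18
K₂O: 0·a + 0.15·b = 197.06
Solving simultaneously: a = 136.0933, b = 1313.7333.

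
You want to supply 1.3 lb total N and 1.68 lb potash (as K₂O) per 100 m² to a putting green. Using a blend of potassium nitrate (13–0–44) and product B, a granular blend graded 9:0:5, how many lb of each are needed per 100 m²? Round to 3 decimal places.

2.604 lb potassium nitrate, 10.683 lb product B

Per-100 m² balance (a = potassium nitrate, b = product B):
N: 0.13·a + 0.09·b = 1.3
K₂O: 0.44·a + 0.05·b = 1.68
From row1: a = (1.3 − 0.09·b) / 0.13.
Into row2: 0.44·(1.3 − 0.09·b)/0.13 + 0.05·b = 1.68 → b = 10.6828, a = 2.60423.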